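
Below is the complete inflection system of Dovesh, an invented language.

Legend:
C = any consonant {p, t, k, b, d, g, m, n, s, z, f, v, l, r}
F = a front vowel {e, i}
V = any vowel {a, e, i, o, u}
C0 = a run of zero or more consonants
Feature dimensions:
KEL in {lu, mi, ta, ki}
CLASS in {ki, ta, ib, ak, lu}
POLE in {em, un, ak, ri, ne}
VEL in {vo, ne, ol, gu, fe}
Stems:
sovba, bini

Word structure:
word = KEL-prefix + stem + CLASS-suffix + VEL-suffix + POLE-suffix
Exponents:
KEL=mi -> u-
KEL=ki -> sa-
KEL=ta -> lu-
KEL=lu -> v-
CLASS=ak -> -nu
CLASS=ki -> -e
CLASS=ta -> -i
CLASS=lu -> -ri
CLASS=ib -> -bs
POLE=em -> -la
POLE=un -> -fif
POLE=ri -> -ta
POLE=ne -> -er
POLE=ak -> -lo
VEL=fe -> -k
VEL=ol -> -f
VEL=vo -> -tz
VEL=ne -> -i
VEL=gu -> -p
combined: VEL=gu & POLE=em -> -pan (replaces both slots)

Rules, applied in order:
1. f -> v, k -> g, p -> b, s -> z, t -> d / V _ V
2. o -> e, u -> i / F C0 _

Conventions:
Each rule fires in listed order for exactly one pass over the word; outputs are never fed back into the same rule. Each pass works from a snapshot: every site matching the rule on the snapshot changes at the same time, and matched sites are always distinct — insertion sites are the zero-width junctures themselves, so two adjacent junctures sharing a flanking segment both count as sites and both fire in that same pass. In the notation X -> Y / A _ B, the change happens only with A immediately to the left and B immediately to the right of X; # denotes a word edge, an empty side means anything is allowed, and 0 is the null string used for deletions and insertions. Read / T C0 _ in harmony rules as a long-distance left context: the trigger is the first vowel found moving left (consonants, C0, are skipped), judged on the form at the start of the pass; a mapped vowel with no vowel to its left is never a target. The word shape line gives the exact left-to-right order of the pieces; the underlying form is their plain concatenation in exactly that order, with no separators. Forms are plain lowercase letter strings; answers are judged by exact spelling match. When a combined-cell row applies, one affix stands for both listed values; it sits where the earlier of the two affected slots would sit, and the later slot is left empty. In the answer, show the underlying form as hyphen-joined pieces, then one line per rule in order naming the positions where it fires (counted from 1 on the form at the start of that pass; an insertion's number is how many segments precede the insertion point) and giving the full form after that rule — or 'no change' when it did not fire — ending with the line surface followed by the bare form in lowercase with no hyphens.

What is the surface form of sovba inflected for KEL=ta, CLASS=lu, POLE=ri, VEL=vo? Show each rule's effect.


underlying: lu-sovba-ri-tz-ta
1. f -> v, k -> g, p -> b, s -> z, t -> d / V _ V: fires at position(s) 3: luzovbaritzta
2. o -> e, u -> i / F C0 _: no change
surface: luzovbaritzta


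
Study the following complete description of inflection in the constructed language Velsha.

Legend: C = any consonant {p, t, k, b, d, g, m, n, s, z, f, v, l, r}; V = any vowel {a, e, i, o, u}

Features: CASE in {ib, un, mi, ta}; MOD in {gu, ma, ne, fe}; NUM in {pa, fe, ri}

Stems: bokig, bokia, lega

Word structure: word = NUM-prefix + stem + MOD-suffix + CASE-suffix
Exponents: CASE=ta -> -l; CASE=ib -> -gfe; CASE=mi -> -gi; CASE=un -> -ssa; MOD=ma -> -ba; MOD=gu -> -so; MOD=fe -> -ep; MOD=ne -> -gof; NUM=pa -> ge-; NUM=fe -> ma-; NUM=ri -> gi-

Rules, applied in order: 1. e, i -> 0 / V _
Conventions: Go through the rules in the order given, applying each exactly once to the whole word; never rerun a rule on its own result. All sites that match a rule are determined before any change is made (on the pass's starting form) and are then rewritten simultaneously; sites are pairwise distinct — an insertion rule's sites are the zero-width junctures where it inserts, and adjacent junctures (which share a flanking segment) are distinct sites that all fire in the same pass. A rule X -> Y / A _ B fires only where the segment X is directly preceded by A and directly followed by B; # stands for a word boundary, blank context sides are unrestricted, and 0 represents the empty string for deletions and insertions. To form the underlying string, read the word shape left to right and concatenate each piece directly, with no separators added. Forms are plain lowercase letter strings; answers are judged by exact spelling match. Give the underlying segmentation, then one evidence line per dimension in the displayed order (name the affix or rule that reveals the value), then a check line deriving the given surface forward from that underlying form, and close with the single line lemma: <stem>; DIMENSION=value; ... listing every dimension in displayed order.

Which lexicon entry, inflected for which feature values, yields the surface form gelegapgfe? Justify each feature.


underlying: ge-lega-ep-gfe
CASE=ib - signalled by the affix -gfe
MOD=fe - signalled by the affix -ep
NUM=pa - signalled by the affix ge-
check: gelegaepgfe -> gelegapgfe
lemma: lega; CASE=ib; MOD=fe; NUM=pa


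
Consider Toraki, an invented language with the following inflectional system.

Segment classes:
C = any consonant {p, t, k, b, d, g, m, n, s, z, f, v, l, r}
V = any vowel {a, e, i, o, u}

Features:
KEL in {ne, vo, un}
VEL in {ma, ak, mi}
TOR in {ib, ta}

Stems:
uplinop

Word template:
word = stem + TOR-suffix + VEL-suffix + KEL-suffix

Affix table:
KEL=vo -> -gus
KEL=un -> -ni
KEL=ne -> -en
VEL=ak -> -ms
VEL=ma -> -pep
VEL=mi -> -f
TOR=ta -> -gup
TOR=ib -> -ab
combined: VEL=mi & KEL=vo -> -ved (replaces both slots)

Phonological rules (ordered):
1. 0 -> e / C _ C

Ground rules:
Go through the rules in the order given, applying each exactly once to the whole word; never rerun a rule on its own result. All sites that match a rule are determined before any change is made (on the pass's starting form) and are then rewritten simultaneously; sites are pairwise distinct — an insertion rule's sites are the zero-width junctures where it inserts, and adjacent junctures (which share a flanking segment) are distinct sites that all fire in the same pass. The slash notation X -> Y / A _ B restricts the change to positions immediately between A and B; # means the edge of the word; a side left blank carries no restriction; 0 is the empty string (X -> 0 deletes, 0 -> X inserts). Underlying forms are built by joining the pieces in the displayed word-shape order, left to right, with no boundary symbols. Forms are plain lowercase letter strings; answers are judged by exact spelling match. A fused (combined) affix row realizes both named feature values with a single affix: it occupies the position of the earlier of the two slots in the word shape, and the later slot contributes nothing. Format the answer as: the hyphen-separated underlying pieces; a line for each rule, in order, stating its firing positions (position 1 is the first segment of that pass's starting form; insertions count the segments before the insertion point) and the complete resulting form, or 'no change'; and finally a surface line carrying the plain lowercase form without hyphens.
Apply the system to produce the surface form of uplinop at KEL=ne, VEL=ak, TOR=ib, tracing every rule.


underlying: uplinop-ab-ms-en
1. 0 -> e / C _ C: inserts after position(s) 2, 9, 10: upelinopabemesen
surface: upelinopabemesen


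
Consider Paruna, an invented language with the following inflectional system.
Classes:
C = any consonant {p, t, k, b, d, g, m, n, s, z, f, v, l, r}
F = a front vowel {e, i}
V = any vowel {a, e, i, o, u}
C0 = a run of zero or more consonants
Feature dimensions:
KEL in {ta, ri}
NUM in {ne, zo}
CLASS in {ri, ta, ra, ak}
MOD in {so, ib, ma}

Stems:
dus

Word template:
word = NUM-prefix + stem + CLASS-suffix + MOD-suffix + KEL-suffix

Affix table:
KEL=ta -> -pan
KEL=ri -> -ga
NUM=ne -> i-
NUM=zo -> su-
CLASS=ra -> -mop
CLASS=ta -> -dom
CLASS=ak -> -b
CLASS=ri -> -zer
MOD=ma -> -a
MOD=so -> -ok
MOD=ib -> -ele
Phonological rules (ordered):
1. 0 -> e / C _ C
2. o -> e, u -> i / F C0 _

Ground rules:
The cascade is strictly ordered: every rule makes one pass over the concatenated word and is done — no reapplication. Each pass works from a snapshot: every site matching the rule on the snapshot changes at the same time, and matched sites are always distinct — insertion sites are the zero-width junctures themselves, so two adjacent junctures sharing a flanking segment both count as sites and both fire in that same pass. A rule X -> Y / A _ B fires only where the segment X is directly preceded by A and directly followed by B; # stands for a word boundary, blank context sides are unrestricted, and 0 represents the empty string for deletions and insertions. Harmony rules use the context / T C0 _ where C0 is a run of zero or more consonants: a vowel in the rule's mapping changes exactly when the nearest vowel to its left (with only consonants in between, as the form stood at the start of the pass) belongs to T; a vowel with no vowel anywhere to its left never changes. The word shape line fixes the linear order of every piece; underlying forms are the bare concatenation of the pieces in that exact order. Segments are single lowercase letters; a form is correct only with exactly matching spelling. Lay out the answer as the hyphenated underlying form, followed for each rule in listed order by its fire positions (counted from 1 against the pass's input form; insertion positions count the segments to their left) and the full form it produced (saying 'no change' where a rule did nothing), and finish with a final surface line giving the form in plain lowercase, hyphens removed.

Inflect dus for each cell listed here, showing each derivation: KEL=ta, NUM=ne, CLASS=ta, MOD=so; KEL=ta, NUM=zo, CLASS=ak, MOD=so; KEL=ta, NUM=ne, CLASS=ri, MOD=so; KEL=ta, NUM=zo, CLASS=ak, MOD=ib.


cell KEL=ta, NUM=ne, CLASS=ta, MOD=so:
underlying: i-dus-dom-ok-pan
1. 0 -> e / C _ C: inserts after position(s) 4, 9: idusedomokepan
2. o -> e, u -> i / F C0 _: fires at position(s) 3, 7: idisedemokepan
surface: idisedemokepan

cell KEL=ta, NUM=zo, CLASS=ak, MOD=so:
underlying: su-dus-b-ok-pan
1. 0 -> e / C _ C: inserts after position(s) 5, 8: sudusebokepan
2. o -> e, u -> i / F C0 _: fires at position(s) 8: sudusebekepan
surface: sudusebekepan

cell KEL=ta, NUM=ne, CLASS=ri, MOD=so:
underlying: i-dus-zer-ok-pan
1. 0 -> e / C _ C: inserts after position(s) 4, 9: idusezerokepan
2. o -> e, u -> i / F C0 _: fires at position(s) 3, 9: idisezerekepan
surface: idisezerekepan

cell KEL=ta, NUM=zo, CLASS=ak, MOD=ib:
underlying: su-dus-b-ele-pan
1. 0 -> e / C _ C: inserts after position(s) 5: sudusebelepan
2. o -> e, u -> i / F C0 _: no change
surface: sudusebelepan


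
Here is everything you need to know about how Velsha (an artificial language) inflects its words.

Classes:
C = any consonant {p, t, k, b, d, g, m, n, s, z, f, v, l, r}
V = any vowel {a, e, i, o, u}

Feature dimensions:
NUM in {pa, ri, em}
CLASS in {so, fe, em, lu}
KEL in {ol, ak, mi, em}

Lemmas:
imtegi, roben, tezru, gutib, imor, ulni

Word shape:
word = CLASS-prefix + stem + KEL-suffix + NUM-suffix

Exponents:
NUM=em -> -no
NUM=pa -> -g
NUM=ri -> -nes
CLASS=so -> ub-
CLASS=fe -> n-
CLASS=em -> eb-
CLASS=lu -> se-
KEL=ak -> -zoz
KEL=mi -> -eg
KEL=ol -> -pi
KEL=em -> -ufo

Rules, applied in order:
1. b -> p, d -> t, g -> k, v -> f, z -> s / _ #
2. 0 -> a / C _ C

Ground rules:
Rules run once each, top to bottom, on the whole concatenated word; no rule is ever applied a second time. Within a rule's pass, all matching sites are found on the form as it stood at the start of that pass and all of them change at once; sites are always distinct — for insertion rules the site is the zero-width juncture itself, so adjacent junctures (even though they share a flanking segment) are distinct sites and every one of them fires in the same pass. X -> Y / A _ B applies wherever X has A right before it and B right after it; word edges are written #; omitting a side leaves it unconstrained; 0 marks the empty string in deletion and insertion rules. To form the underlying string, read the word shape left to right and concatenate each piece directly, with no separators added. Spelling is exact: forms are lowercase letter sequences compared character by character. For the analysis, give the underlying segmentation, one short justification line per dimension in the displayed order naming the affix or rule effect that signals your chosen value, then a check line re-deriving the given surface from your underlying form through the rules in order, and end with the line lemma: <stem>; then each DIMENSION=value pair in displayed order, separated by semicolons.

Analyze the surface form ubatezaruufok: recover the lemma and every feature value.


underlying: ub-tezru-ufo-g
NUM=pa - signalled by the affix -g
CLASS=so - signalled by the affix ub-
KEL=em - signalled by the affix -ufo
check: ubtezruufog -> ubtezruufok -> ubatezaruufok
lemma: tezru; NUM=pa; CLASS=so; KEL=em


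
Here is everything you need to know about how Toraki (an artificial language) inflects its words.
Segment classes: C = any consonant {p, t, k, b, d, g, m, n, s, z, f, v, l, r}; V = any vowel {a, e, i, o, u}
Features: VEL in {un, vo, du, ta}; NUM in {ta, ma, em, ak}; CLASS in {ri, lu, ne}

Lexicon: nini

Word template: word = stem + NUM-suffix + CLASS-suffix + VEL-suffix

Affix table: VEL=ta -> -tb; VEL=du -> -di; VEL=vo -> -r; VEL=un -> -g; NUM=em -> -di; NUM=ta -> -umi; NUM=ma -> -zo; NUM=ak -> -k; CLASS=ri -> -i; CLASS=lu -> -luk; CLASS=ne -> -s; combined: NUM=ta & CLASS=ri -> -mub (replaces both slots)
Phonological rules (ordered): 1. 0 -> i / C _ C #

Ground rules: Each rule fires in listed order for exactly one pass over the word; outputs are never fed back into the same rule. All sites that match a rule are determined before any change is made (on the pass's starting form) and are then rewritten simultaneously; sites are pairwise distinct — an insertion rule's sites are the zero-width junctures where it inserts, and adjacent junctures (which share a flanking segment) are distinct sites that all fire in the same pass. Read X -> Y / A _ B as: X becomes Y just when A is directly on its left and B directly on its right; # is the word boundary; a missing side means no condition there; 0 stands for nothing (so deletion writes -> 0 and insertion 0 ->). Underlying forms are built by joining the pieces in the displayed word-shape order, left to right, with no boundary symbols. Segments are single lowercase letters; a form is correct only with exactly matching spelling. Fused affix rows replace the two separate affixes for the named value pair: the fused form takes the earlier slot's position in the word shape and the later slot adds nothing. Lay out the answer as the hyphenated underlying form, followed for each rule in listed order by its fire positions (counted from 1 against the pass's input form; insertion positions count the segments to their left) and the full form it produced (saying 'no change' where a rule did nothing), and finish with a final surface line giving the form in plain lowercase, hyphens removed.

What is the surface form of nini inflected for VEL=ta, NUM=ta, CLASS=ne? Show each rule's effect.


underlying: nini-umi-s-tb
1. 0 -> i / C _ C #: inserts after position(s) 9: niniumistib
surface: niniumistib


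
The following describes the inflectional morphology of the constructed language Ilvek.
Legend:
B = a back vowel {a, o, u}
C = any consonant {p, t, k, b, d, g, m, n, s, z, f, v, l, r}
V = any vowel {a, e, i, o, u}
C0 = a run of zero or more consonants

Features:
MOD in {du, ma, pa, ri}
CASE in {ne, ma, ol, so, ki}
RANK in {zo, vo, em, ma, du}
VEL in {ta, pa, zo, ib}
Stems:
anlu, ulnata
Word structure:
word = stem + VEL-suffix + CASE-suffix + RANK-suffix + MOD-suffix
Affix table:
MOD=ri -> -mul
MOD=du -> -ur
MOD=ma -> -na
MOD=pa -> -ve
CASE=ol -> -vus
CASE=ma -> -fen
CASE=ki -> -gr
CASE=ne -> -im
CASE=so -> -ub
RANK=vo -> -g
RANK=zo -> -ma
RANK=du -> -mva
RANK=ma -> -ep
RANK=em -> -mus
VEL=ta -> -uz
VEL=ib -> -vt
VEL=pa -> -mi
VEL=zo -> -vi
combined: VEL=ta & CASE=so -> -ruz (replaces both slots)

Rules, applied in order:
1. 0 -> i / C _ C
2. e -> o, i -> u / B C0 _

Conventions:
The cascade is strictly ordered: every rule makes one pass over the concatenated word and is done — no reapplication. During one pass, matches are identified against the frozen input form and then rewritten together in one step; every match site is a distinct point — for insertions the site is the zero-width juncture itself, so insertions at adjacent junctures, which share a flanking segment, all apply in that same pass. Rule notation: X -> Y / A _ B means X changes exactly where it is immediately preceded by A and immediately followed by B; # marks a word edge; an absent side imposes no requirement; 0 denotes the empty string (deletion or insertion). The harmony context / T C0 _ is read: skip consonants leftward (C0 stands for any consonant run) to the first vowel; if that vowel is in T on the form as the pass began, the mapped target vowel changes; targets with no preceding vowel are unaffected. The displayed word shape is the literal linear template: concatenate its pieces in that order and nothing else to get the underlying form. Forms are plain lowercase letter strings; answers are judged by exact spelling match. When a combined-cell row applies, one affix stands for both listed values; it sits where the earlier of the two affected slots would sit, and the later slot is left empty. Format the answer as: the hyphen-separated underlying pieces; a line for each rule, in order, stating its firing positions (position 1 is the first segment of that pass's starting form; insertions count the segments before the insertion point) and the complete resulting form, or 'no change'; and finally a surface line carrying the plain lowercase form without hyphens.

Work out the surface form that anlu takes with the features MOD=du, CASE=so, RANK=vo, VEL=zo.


underlying: anlu-vi-ub-g-ur
1. 0 -> i / C _ C: inserts after position(s) 2, 8: aniluviubigur
2. e -> o, i -> u / B C0 _: fires at position(s) 3, 7, 10: anuluvuubugur
surface: anuluvuubugur


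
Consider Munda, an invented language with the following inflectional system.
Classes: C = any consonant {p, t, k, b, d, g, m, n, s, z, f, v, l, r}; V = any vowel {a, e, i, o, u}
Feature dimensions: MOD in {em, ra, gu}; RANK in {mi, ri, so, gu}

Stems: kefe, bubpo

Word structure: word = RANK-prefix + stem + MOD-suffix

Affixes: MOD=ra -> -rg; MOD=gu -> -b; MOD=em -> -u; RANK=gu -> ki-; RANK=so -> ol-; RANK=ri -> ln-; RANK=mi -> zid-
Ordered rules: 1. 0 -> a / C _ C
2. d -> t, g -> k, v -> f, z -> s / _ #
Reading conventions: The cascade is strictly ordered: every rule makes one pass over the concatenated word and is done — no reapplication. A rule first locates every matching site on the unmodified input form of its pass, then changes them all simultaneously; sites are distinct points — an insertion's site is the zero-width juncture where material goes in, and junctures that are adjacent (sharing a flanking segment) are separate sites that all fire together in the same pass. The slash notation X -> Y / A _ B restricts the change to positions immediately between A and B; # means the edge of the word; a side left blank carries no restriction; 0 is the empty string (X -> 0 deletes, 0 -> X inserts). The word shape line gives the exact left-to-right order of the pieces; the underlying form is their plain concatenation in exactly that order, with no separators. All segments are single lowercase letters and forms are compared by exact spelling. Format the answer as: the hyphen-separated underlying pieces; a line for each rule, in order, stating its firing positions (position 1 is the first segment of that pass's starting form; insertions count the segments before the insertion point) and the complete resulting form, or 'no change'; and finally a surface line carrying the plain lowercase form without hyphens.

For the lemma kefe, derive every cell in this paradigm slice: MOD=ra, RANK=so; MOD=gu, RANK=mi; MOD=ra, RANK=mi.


cell MOD=ra, RANK=so:
underlying: ol-kefe-rg
1. 0 -> a / C _ C: inserts after position(s) 2, 7: olakeferag
2. d -> t, g -> k, v -> f, z -> s / _ #: fires at position(s) 10: olakeferak
surface: olakeferak

cell MOD=gu, RANK=mi:
underlying: zid-kefe-b
1. 0 -> a / C _ C: inserts after position(s) 3: zidakefeb
2. d -> t, g -> k, v -> f, z -> s / _ #: no change
surface: zidakefeb

cell MOD=ra, RANK=mi:
underlying: zid-kefe-rg
1. 0 -> a / C _ C: inserts after position(s) 3, 8: zidakeferag
2. d -> t, g -> k, v -> f, z -> s / _ #: fires at position(s) 11: zidakeferak
surface: zidakeferak


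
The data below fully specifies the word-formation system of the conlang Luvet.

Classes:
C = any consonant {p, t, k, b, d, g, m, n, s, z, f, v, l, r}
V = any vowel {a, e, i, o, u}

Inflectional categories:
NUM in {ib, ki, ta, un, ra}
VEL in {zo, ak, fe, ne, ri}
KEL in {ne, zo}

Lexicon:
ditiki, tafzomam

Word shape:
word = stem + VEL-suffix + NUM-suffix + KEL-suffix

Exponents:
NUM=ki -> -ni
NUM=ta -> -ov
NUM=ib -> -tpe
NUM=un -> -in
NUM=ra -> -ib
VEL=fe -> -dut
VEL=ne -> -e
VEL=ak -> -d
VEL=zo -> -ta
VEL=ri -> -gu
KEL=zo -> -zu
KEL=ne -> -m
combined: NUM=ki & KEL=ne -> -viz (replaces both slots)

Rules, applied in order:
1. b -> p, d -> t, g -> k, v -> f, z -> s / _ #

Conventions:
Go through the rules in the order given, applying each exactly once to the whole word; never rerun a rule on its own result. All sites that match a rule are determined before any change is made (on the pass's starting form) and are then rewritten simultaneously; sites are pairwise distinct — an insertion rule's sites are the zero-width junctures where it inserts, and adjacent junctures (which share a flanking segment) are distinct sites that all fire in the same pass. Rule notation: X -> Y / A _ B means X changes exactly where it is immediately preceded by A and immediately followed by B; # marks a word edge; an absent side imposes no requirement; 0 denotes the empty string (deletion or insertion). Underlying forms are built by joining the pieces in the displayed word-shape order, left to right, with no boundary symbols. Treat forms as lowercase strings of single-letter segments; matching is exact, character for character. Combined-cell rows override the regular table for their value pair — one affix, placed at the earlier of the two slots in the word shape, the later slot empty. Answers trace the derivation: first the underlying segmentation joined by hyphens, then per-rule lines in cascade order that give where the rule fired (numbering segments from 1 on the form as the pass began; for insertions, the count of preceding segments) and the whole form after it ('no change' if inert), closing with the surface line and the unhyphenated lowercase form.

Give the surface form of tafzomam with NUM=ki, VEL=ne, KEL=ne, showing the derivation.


underlying: tafzomam-e-viz
1. b -> p, d -> t, g -> k, v -> f, z -> s / _ #: fires at position(s) 12: tafzomamevis
surface: tafzomamevis


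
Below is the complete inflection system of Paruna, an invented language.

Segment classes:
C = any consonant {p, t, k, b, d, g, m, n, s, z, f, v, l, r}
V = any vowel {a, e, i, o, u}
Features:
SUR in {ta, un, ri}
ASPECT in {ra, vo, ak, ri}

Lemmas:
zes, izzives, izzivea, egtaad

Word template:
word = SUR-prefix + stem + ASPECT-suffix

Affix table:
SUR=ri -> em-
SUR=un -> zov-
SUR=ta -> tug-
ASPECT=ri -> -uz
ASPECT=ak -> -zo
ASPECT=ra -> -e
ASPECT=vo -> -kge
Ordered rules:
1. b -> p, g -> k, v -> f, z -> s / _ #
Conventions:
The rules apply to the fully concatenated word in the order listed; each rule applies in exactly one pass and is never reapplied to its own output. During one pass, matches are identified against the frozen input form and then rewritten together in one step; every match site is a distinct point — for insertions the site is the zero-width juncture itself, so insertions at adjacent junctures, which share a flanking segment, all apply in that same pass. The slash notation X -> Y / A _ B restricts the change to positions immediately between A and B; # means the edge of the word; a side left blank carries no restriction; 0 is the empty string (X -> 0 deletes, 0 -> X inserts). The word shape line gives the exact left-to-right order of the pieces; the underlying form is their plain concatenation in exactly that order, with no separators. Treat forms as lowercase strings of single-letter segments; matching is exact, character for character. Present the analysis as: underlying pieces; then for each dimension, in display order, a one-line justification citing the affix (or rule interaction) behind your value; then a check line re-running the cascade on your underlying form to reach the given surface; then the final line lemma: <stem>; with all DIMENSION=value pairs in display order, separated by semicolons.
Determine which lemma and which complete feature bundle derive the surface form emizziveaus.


underlying: em-izzivea-uz
SUR=ri - signalled by the affix em-
ASPECT=ri - signalled by the affix -uz
check: emizziveauz -> emizziveaus
lemma: izzivea; SUR=ri; ASPECT=ri


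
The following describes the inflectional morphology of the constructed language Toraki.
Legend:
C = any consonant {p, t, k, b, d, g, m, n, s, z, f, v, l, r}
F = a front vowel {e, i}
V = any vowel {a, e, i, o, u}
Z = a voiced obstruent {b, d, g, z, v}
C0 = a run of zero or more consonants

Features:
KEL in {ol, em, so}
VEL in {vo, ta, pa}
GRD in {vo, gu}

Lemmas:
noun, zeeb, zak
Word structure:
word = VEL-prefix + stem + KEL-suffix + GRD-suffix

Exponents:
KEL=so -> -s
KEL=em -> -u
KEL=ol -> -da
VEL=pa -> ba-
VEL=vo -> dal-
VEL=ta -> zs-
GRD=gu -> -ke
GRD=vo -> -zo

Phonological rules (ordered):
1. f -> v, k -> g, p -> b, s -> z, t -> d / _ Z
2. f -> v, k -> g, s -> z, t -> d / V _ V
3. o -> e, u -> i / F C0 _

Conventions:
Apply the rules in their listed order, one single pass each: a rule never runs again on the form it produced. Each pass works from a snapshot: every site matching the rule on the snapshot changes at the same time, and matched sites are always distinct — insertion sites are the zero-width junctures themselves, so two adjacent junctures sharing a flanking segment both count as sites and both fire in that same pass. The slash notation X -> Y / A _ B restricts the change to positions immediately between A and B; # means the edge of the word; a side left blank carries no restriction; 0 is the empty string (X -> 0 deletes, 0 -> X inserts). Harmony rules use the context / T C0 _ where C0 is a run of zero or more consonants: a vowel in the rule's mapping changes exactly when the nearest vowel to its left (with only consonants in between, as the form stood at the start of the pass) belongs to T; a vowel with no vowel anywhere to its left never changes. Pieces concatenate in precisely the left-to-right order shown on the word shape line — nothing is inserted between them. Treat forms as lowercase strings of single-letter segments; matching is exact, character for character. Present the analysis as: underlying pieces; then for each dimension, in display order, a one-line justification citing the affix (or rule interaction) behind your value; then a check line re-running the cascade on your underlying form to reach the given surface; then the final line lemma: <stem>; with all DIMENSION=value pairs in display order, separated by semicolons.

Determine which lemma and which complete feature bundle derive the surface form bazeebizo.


underlying: ba-zeeb-u-zo
KEL=em - signalled by the affix -u
VEL=pa - signalled by the affix ba-
GRD=vo - signalled by the affix -zo
check: bazeebuzo -> bazeebuzo -> bazeebuzo -> bazeebizo
lemma: zeeb; KEL=em; VEL=pa; GRD=vo


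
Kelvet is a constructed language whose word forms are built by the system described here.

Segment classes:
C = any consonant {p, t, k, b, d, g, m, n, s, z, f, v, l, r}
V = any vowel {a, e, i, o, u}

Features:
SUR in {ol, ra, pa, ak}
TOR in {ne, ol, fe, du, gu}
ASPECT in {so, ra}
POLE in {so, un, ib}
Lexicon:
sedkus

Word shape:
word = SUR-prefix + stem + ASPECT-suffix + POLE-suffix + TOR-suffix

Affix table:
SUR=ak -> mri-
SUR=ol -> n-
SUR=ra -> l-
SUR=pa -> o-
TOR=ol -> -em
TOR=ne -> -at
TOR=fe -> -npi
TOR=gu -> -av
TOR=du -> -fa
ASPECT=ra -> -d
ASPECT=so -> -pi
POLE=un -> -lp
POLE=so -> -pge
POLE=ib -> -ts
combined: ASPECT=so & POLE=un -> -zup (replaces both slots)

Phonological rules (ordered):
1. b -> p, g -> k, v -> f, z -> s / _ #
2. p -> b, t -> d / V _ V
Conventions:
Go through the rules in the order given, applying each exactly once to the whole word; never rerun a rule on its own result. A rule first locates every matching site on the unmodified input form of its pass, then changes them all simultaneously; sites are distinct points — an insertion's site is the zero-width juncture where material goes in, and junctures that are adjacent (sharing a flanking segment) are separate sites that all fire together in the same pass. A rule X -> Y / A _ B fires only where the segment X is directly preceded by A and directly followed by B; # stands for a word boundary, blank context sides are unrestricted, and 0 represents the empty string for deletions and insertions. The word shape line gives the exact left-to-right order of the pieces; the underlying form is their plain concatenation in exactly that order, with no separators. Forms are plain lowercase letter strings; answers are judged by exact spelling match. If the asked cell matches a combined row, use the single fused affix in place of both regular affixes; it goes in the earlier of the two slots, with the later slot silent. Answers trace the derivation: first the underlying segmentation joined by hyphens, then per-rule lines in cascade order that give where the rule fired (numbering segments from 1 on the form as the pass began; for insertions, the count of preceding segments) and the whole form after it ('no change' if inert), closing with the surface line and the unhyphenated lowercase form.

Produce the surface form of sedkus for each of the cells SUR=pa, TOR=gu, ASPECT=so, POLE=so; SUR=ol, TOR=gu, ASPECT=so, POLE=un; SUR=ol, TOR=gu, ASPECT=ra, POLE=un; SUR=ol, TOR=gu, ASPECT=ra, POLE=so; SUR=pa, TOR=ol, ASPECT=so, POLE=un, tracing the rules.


cell SUR=pa, TOR=gu, ASPECT=so, POLE=so:
underlying: o-sedkus-pi-pge-av
1. b -> p, g -> k, v -> f, z -> s / _ #: fires at position(s) 14: osedkuspipgeaf
2. p -> b, t -> d / V _ V: no change
surface: osedkuspipgeaf

cell SUR=ol, TOR=gu, ASPECT=so, POLE=un:
underlying: n-sedkus-zup-av
1. b -> p, g -> k, v -> f, z -> s / _ #: fires at position(s) 12: nsedkuszupaf
2. p -> b, t -> d / V _ V: fires at position(s) 10: nsedkuszubaf
surface: nsedkuszubaf

cell SUR=ol, TOR=gu, ASPECT=ra, POLE=un:
underlying: n-sedkus-d-lp-av
1. b -> p, g -> k, v -> f, z -> s / _ #: fires at position(s) 12: nsedkusdlpaf
2. p -> b, t -> d / V _ V: no change
surface: nsedkusdlpaf

cell SUR=ol, TOR=gu, ASPECT=ra, POLE=so:
underlying: n-sedkus-d-pge-av
1. b -> p, g -> k, v -> f, z -> s / _ #: fires at position(s) 13: nsedkusdpgeaf
2. p -> b, t -> d / V _ V: no change
surface: nsedkusdpgeaf

cell SUR=pa, TOR=ol, ASPECT=so, POLE=un:
underlying: o-sedkus-zup-em
1. b -> p, g -> k, v -> f, z -> s / _ #: no change
2. p -> b, t -> d / V _ V: fires at position(s) 10: osedkuszubem
surface: osedkuszubem


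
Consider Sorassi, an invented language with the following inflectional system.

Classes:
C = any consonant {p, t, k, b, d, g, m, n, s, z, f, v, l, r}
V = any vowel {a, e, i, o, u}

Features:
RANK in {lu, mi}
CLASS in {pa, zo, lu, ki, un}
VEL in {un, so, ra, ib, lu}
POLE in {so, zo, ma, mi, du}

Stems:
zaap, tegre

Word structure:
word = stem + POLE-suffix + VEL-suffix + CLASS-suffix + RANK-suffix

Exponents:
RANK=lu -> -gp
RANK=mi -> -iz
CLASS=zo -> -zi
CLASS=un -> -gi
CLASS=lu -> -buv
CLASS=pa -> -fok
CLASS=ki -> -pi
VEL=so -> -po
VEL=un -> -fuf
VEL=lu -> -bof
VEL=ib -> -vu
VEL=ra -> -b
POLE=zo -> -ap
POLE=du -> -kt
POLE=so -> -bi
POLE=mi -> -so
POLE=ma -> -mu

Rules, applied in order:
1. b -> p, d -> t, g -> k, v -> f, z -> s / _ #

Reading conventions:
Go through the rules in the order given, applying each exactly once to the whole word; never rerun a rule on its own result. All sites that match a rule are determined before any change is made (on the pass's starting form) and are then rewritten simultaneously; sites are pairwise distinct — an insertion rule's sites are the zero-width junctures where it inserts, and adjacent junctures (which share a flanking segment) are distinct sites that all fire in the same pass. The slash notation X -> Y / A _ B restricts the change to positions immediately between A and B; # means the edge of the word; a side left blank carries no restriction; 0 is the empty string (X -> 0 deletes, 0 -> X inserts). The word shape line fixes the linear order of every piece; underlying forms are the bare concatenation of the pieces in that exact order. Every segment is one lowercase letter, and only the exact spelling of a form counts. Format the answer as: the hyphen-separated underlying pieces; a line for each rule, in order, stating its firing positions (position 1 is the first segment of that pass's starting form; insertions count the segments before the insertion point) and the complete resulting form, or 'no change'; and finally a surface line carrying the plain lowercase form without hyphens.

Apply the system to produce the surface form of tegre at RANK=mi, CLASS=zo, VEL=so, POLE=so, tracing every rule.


underlying: tegre-bi-po-zi-iz
1. b -> p, d -> t, g -> k, v -> f, z -> s / _ #: fires at position(s) 13: tegrebipoziis
surface: tegrebipoziis


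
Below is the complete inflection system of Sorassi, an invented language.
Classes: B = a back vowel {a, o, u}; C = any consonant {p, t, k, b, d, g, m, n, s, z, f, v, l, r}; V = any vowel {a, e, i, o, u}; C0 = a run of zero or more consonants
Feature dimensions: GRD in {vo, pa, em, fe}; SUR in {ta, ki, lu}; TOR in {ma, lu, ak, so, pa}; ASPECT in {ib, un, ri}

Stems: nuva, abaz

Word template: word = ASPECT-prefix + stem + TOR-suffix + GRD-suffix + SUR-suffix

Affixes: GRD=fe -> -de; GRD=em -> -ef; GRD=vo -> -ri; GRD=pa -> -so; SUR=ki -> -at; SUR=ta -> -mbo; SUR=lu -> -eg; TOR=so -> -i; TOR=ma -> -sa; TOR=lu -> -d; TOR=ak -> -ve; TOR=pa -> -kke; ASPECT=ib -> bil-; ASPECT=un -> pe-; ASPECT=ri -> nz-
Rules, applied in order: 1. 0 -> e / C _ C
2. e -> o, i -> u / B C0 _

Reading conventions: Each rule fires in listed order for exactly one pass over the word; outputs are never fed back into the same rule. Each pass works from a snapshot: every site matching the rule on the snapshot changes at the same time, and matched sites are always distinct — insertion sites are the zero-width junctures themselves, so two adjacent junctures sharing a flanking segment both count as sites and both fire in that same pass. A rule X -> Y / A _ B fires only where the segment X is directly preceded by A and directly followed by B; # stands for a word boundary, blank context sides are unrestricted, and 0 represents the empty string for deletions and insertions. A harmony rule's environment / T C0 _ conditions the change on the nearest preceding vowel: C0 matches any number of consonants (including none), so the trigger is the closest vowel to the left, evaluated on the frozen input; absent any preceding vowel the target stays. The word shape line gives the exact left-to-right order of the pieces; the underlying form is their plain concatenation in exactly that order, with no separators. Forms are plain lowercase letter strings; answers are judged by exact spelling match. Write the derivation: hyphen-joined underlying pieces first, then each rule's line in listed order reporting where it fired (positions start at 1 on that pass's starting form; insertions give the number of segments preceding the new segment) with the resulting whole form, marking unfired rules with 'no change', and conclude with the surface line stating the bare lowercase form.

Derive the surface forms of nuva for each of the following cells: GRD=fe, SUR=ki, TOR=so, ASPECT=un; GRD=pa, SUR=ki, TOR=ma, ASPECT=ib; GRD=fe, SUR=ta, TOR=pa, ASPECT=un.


cell GRD=fe, SUR=ki, TOR=so, ASPECT=un:
underlying: pe-nuva-i-de-at
1. 0 -> e / C _ C: no change
2. e -> o, i -> u / B C0 _: fires at position(s) 7: penuvaudeat
surface: penuvaudeat

cell GRD=pa, SUR=ki, TOR=ma, ASPECT=ib:
underlying: bil-nuva-sa-so-at
1. 0 -> e / C _ C: inserts after position(s) 3: bilenuvasasoat
2. e -> o, i -> u / B C0 _: no change
surface: bilenuvasasoat

cell GRD=fe, SUR=ta, TOR=pa, ASPECT=un:
underlying: pe-nuva-kke-de-mbo
1. 0 -> e / C _ C: inserts after position(s) 7, 12: penuvakekedemebo
2. e -> o, i -> u / B C0 _: fires at position(s) 8: penuvakokedemebo
surface: penuvakokedemebo


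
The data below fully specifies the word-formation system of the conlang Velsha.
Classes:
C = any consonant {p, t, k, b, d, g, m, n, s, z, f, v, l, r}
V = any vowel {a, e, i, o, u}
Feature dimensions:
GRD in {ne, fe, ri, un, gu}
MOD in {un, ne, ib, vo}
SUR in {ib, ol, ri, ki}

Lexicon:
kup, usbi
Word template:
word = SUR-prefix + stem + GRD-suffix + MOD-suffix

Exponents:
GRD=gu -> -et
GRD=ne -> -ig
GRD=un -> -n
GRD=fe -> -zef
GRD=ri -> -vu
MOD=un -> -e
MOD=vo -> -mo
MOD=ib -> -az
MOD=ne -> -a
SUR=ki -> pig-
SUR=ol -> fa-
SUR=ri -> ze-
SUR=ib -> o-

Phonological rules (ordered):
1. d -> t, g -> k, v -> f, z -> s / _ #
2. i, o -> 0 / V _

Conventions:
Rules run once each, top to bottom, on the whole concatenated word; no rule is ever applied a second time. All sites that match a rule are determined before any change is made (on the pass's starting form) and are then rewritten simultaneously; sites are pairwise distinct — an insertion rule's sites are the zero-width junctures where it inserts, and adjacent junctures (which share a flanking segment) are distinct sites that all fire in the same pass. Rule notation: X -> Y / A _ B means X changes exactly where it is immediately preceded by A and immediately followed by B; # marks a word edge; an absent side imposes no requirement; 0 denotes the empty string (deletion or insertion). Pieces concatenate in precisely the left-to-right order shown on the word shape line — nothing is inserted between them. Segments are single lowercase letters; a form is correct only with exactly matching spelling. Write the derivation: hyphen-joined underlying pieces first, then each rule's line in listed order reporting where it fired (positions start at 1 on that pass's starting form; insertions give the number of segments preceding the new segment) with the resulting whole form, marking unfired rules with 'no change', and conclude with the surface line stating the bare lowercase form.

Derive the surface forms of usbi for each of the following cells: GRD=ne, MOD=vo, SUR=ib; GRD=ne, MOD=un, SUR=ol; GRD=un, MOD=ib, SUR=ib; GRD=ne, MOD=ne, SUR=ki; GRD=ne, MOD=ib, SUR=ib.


cell GRD=ne, MOD=vo, SUR=ib:
underlying: o-usbi-ig-mo
1. d -> t, g -> k, v -> f, z -> s / _ #: no change
2. i, o -> 0 / V _: fires at position(s) 6: ousbigmo
surface: ousbigmo

cell GRD=ne, MOD=un, SUR=ol:
underlying: fa-usbi-ig-e
1. d -> t, g -> k, v -> f, z -> s / _ #: no change
2. i, o -> 0 / V _: fires at position(s) 7: fausbige
surface: fausbige

cell GRD=un, MOD=ib, SUR=ib:
underlying: o-usbi-n-az
1. d -> t, g -> k, v -> f, z -> s / _ #: fires at position(s) 8: ousbinas
2. i, o -> 0 / V _: no change
surface: ousbinas

cell GRD=ne, MOD=ne, SUR=ki:
underlying: pig-usbi-ig-a
1. d -> t, g -> k, v -> f, z -> s / _ #: no change
2. i, o -> 0 / V _: fires at position(s) 8: pigusbiga
surface: pigusbiga

cell GRD=ne, MOD=ib, SUR=ib:
underlying: o-usbi-ig-az
1. d -> t, g -> k, v -> f, z -> s / _ #: fires at position(s) 9: ousbiigas
2. i, o -> 0 / V _: fires at position(s) 6: ousbigas
surface: ousbigas


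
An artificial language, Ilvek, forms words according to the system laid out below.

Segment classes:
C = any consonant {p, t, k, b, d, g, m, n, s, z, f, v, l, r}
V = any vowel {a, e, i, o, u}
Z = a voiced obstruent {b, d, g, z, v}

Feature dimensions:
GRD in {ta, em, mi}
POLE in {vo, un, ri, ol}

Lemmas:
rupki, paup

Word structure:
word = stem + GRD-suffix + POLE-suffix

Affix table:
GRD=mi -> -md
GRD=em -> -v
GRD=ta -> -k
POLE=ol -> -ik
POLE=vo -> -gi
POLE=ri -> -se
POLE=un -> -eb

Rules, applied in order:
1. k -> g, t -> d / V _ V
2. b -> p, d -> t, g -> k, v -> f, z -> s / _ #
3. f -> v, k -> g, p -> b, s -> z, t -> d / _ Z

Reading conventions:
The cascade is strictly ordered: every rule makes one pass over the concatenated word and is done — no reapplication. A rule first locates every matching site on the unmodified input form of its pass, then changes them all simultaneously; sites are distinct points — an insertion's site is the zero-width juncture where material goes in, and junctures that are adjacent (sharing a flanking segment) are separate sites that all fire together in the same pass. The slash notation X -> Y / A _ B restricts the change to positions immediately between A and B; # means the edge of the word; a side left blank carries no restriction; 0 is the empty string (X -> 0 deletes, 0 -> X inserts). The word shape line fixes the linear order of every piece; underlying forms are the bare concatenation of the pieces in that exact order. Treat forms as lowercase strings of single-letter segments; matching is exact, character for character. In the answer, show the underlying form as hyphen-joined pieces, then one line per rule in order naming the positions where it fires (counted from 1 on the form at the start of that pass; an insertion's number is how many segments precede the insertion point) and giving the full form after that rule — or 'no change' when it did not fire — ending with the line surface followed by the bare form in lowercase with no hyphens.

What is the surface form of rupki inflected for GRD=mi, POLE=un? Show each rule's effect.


underlying: rupki-md-eb
1. k -> g, t -> d / V _ V: no change
2. b -> p, d -> t, g -> k, v -> f, z -> s / _ #: fires at position(s) 9: rupkimdep
3. f -> v, k -> g, p -> b, s -> z, t -> d / _ Z: no change
surface: rupkimdep
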